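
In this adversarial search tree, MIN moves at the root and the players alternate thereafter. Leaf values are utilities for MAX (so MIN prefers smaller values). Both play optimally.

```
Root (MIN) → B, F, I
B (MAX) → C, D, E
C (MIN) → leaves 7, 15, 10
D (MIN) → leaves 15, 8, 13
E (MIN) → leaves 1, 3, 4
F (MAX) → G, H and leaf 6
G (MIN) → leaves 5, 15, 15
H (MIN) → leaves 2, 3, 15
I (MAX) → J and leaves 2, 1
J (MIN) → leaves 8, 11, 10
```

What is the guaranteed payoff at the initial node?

6

C (MIN): min(7, 15, 10) = 7
D (MIN): min(15, 8, 13) = 8
E (MIN): min(1, 3, 4) = 1
B (MAX): max(7, 8, 1) = 8
G (MIN): min(5, 15, 15) = 5
H (MIN): min(2, 3, 15) = 2
F (MAX): max(5, 2, 6) = 6
J (MIN): min(8, 11, 10) = 8
I (MAX): max(8, 2, 1) = 8
Root (MIN): min(8, 6, 8) = 6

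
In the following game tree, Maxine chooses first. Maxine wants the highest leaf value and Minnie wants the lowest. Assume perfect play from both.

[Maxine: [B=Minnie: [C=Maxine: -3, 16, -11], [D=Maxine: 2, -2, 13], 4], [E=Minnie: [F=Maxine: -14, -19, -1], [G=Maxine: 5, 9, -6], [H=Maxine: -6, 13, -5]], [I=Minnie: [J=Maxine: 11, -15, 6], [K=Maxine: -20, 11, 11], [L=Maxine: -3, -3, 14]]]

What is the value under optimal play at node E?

F: max(-14, -19, -1) = -1
G: max(5, 9, -6) = 9
H: max(-6, 13, -5) = 13
E: min(-1, 9, 13) = -1

-1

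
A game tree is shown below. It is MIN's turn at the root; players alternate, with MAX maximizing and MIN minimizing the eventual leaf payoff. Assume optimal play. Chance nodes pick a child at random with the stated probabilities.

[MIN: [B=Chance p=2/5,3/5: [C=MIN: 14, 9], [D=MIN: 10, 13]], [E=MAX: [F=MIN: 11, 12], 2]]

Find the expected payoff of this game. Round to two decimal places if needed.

9.6

C (MIN): min(14, 9) = 9
D (MIN): min(10, 13) = 10
B (Chance): 2/5·9 + 3/5·10 = 9.6
F (MIN): min(11, 12) = 11
E (MAX): max(11, 2) = 11
Root (MIN): min(9.6, 11) = 9.6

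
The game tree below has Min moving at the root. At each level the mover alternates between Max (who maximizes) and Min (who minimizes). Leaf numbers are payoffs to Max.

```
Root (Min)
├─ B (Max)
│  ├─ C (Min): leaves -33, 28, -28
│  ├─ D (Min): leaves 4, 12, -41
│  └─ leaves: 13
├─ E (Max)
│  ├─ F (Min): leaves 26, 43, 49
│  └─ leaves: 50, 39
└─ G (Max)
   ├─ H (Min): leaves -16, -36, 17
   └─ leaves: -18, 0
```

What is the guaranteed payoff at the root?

C (Min): min(-33, 28, -28) = -33
D (Min): min(4, 12, -41) = -41
B (Max): max(-33, -41, 13) = 13
F (Min): min(26, 43, 49) = 26
E (Max): max(26, 50, 39) = 50
H (Min): min(-16, -36, 17) = -36
G (Max): max(-36, -18, 0) = 0
Root (Min): min(13, 50, 0) = 0

0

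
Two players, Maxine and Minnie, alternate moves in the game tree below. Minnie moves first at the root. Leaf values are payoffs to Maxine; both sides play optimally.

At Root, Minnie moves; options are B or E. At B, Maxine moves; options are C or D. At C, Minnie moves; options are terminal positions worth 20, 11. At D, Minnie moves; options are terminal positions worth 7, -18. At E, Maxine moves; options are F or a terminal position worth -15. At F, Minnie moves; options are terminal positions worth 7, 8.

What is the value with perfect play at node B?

11

C: min(20, 11) = 11
D: min(7, -18) = -18
B: max(11, -18) = 11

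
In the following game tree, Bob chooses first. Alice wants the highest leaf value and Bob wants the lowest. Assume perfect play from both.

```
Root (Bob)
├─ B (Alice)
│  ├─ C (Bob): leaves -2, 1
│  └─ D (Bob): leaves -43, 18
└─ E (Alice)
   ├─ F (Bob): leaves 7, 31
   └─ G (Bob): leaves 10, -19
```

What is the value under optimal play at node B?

C: min(-2, 1) = -2
D: min(-43, 18) = -43
B: max(-2, -43) = -2

-2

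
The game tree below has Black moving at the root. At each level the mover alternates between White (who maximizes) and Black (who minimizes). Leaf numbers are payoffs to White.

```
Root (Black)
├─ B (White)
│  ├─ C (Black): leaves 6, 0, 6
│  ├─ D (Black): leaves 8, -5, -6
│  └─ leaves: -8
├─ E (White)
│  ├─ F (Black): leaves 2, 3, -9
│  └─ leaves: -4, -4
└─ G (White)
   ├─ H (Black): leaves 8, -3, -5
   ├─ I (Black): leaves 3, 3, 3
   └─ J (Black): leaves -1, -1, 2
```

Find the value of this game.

C (Black): min(6, 0, 6) = 0
D (Black): min(8, -5, -6) = -6
B (White): max(0, -6, -8) = 0
F (Black): min(2, 3, -9) = -9
E (White): max(-9, -4, -4) = -4
H (Black): min(8, -3, -5) = -5
I (Black): min(3, 3, 3) = 3
J (Black): min(-1, -1, 2) = -1
G (White): max(-5, 3, -1) = 3
Root (Black): min(0, -4, 3) = -4

-4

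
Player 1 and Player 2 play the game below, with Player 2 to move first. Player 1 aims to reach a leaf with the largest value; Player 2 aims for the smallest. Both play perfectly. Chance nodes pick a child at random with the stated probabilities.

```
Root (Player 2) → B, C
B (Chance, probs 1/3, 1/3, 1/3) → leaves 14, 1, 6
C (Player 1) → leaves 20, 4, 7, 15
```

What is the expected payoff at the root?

B (Chance): 1/3·14 + 1/3·1 + 1/3·6 = 7
C (Player 1): max(20, 4, 7, 15) = 20
Root (Player 2): min(7, 20) = 7

7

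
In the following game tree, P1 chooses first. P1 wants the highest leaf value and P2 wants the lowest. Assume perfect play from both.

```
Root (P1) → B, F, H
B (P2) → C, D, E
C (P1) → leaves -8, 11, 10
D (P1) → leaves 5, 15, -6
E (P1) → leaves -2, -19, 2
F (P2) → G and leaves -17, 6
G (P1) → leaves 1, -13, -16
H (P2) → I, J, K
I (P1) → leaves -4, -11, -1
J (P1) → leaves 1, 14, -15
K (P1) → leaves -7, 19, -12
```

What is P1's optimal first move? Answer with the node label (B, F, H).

B

C (P1): max(-8, 11, 10) = 11
D (P1): max(5, 15, -6) = 15
E (P1): max(-2, -19, 2) = 2
B (P2): min(11, 15, 2) = 2
G (P1): max(1, -13, -16) = 1
F (P2): min(1, -17, 6) = -17
I (P1): max(-4, -11, -1) = -1
J (P1): max(1, 14, -15) = 14
K (P1): max(-7, 19, -12) = 19
H (P2): min(-1, 14, 19) = -1
Root (P1): max(2, -17, -1) = 2
P1 picks the child with the highest value: B (value 2).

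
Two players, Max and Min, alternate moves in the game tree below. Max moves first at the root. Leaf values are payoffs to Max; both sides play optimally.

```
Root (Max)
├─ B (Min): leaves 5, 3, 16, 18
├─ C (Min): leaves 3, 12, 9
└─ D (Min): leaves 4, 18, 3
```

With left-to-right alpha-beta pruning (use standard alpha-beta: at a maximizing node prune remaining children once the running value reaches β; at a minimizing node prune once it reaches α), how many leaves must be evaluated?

B [α=-∞,β=+∞]: v=3
C [α=3,β=+∞]: v=3 after child 1 ≤ α → α-cutoff, skip 2
D [α=3,β=+∞]: v=3
Root [α=-∞,β=+∞]: v=3
Leaves evaluated: 8 of 10.

8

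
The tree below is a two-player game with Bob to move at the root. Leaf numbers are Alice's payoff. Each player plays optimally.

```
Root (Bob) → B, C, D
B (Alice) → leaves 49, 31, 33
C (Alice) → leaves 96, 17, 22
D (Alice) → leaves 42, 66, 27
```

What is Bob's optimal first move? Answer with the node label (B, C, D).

B

B (Alice): max(49, 31, 33) = 49
C (Alice): max(96, 17, 22) = 96
D (Alice): max(42, 66, 27) = 66
Root (Bob): min(49, 96, 66) = 49
Bob picks the child with the lowest value: B (value 49).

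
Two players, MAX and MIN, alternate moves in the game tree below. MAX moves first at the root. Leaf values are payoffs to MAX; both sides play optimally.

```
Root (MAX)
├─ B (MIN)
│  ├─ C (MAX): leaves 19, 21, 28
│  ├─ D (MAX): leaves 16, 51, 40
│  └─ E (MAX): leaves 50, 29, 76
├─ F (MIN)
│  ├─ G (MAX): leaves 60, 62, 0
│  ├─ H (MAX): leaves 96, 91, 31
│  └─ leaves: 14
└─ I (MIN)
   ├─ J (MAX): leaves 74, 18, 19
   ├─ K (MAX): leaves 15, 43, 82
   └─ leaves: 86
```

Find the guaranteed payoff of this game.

74

C (MAX): max(19, 21, 28) = 28
D (MAX): max(16, 51, 40) = 51
E (MAX): max(50, 29, 76) = 76
B (MIN): min(28, 51, 76) = 28
G (MAX): max(60, 62, 0) = 62
H (MAX): max(96, 91, 31) = 96
F (MIN): min(62, 96, 14) = 14
J (MAX): max(74, 18, 19) = 74
K (MAX): max(15, 43, 82) = 82
I (MIN): min(74, 82, 86) = 74
Root (MAX): max(28, 14, 74) = 74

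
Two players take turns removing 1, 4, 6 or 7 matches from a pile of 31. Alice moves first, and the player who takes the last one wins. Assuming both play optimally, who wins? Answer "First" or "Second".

Positions where the player to move wins (W) vs loses (L):
i:   0  1  2  3  4  5  6  7  8  9 10 11 12 13 14 15 16 17 18 19 20 21 22 23 24 25 26 27 28 29 30 31
     L  W  L  W  W  L  W  W  W  W  L  W  W  L  W  L  W  W  L  W  W  W  W  L  W  W  L  W  L  W  W  L
Position 31 is L, so the second player wins.

Second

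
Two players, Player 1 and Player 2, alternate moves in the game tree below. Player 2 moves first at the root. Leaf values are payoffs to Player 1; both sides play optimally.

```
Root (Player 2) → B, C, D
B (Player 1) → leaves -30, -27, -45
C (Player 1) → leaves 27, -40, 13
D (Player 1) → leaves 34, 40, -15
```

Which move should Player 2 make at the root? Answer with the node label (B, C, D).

B (Player 1): max(-30, -27, -45) = -27
C (Player 1): max(27, -40, 13) = 27
D (Player 1): max(34, 40, -15) = 40
Root (Player 2): min(-27, 27, 40) = -27
Player 2 picks the child with the lowest value: B (value -27).

B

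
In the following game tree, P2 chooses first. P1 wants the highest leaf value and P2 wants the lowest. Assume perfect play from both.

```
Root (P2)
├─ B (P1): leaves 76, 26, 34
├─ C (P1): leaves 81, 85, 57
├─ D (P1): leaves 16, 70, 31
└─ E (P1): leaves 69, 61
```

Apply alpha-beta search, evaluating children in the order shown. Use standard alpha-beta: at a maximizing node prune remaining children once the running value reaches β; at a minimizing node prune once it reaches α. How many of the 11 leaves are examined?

B [α=-∞,β=+∞]: v=76
C [α=-∞,β=76]: v=81 after child 1 ≥ β → β-cutoff, skip 2
D [α=-∞,β=76]: v=70
E [α=-∞,β=70]: v=69
Root [α=-∞,β=+∞]: v=69
Leaves evaluated: 9 of 11.

9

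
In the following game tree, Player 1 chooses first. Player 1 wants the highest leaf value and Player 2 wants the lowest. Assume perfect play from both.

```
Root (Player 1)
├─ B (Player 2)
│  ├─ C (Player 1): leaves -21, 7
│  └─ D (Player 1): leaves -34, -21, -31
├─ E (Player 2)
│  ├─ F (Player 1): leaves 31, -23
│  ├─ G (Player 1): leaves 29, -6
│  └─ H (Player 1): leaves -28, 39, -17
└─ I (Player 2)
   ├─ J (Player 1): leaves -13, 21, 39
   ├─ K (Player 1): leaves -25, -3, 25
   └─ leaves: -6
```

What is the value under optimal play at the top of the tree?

C (Player 1): max(-21, 7) = 7
D (Player 1): max(-34, -21, -31) = -21
B (Player 2): min(7, -21) = -21
F (Player 1): max(31, -23) = 31
G (Player 1): max(29, -6) = 29
H (Player 1): max(-28, 39, -17) = 39
E (Player 2): min(31, 29, 39) = 29
J (Player 1): max(-13, 21, 39) = 39
K (Player 1): max(-25, -3, 25) = 25
I (Player 2): min(39, 25, -6) = -6
Root (Player 1): max(-21, 29, -6) = 29

29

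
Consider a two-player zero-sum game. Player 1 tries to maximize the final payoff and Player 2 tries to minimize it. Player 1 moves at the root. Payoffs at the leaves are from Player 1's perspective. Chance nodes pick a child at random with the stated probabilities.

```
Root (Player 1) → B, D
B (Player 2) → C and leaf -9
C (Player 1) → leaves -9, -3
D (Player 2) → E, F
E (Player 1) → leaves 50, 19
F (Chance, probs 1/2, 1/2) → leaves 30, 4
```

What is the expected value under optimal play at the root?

17

C (Player 1): max(-9, -3) = -3
B (Player 2): min(-3, -9) = -9
E (Player 1): max(50, 19) = 50
F (Chance): 1/2·30 + 1/2·4 = 17
D (Player 2): min(50, 17) = 17
Root (Player 1): max(-9, 17) = 17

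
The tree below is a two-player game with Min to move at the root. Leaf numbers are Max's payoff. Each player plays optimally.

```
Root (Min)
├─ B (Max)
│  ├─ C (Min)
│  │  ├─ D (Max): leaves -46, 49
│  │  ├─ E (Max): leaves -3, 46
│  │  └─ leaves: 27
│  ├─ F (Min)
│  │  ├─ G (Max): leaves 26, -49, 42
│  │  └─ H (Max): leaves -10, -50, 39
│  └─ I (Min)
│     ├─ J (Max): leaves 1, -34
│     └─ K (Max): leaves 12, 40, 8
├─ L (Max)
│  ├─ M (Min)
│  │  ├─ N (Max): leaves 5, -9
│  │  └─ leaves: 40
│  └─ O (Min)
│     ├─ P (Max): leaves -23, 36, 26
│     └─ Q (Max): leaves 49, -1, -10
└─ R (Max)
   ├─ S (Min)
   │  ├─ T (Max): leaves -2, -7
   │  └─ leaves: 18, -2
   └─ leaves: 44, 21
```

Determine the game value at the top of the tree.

D (Max): max(-46, 49) = 49
E (Max): max(-3, 46) = 46
C (Min): min(49, 46, 27) = 27
G (Max): max(26, -49, 42) = 42
H (Max): max(-10, -50, 39) = 39
F (Min): min(42, 39) = 39
J (Max): max(1, -34) = 1
K (Max): max(12, 40, 8) = 40
I (Min): min(1, 40) = 1
B (Max): max(27, 39, 1) = 39
N (Max): max(5, -9) = 5
M (Min): min(5, 40) = 5
P (Max): max(-23, 36, 26) = 36
Q (Max): max(49, -1, -10) = 49
O (Min): min(36, 49) = 36
L (Max): max(5, 36) = 36
T (Max): max(-2, -7) = -2
S (Min): min(-2, 18, -2) = -2
R (Max): max(-2, 44, 21) = 44
Root (Min): min(39, 36, 44) = 36

36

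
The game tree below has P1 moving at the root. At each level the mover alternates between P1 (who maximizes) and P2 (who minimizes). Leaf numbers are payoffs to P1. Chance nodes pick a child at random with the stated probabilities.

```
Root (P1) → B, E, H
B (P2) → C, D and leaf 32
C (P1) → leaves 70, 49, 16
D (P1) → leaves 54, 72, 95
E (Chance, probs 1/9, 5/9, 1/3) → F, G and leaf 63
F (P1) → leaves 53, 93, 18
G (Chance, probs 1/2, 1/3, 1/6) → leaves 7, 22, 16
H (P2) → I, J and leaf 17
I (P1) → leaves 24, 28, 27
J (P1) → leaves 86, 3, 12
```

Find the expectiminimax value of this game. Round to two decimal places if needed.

C (P1): max(70, 49, 16) = 70
D (P1): max(54, 72, 95) = 95
B (P2): min(70, 95, 32) = 32
F (P1): max(53, 93, 18) = 93
G (Chance): 1/2·7 + 1/3·22 + 1/6·16 = 13.5
E (Chance): 1/9·93 + 5/9·13.5 + 1/3·63 = 38.83
I (P1): max(24, 28, 27) = 28
J (P1): max(86, 3, 12) = 86
H (P2): min(28, 86, 17) = 17
Root (P1): max(32, 38.83, 17) = 38.83

38.83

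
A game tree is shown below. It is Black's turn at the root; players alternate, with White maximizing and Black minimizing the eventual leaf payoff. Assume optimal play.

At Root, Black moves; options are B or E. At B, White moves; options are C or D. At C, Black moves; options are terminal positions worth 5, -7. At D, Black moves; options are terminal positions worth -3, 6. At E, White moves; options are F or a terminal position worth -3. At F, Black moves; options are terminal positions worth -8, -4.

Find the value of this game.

C (Black): min(5, -7) = -7
D (Black): min(-3, 6) = -3
B (White): max(-7, -3) = -3
F (Black): min(-8, -4) = -8
E (White): max(-8, -3) = -3
Root (Black): min(-3, -3) = -3

-3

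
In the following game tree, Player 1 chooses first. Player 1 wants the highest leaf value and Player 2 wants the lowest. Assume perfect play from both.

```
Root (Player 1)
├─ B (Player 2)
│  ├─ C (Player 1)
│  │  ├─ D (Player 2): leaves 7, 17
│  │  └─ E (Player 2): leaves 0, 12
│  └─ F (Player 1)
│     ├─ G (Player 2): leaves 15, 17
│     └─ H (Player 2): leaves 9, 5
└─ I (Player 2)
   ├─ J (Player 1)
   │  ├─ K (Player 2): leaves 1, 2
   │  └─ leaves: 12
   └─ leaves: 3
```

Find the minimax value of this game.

D (Player 2): min(7, 17) = 7
E (Player 2): min(0, 12) = 0
C (Player 1): max(7, 0) = 7
G (Player 2): min(15, 17) = 15
H (Player 2): min(9, 5) = 5
F (Player 1): max(15, 5) = 15
B (Player 2): min(7, 15) = 7
K (Player 2): min(1, 2) = 1
J (Player 1): max(1, 12) = 12
I (Player 2): min(12, 3) = 3
Root (Player 1): max(7, 3) = 7

7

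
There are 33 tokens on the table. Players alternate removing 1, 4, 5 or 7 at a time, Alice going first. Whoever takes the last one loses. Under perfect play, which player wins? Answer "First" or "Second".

i:   0  1  2  3  4  5  6  7  8  9 10 11 12 13 14 15 16 17 18 19 20 21 22 23 24 25 26 27 28 29 30 31 32 33
     W  L  W  L  W  W  W  W  W  L  W  L  W  W  W  W  W  L  W  L  W  W  W  W  W  L  W  L  W  W  W  W  W  L
Position 33 is L, so the second player wins.

Second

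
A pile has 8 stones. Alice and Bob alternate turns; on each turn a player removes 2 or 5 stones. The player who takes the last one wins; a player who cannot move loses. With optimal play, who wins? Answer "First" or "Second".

W/L table (W = player to move can force a win):
i:   0  1  2  3  4  5  6  7  8
     L  L  W  W  L  W  W  L  L
Position 8 is L, so the second player wins.

Second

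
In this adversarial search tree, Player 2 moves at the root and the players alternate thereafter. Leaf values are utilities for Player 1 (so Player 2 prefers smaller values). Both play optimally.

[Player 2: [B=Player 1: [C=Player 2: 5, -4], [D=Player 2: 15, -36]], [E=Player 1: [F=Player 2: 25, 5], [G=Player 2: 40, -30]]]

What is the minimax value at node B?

C: min(5, -4) = -4
D: min(15, -36) = -36
B: max(-4, -36) = -4

-4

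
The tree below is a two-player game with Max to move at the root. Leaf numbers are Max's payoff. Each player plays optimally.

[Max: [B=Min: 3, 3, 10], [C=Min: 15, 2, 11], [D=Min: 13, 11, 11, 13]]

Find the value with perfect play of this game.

B (Min): min(3, 3, 10) = 3
C (Min): min(15, 2, 11) = 2
D (Min): min(13, 11, 11, 13) = 11
Root (Max): max(3, 2, 11) = 11

11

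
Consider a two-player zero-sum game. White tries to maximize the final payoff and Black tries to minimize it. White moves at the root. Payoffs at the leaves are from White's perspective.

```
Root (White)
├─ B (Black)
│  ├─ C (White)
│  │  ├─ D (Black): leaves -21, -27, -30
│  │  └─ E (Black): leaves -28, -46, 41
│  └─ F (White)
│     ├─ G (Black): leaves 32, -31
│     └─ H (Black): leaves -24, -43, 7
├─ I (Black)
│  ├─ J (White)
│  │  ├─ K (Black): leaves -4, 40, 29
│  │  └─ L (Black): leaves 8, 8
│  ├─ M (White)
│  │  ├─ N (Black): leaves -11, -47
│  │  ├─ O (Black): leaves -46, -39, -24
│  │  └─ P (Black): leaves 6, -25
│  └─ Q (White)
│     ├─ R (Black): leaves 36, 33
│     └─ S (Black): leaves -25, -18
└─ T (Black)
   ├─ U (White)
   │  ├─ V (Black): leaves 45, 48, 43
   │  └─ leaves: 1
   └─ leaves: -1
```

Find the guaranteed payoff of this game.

D (Black): min(-21, -27, -30) = -30
E (Black): min(-28, -46, 41) = -46
C (White): max(-30, -46) = -30
G (Black): min(32, -31) = -31
H (Black): min(-24, -43, 7) = -43
F (White): max(-31, -43) = -31
B (Black): min(-30, -31) = -31
K (Black): min(-4, 40, 29) = -4
L (Black): min(8, 8) = 8
J (White): max(-4, 8) = 8
N (Black): min(-11, -47) = -47
O (Black): min(-46, -39, -24) = -46
P (Black): min(6, -25) = -25
M (White): max(-47, -46, -25) = -25
R (Black): min(36, 33) = 33
S (Black): min(-25, -18) = -25
Q (White): max(33, -25) = 33
I (Black): min(8, -25, 33) = -25
V (Black): min(45, 48, 43) = 43
U (White): max(43, 1) = 43
T (Black): min(43, -1) = -1
Root (White): max(-31, -25, -1) = -1

-1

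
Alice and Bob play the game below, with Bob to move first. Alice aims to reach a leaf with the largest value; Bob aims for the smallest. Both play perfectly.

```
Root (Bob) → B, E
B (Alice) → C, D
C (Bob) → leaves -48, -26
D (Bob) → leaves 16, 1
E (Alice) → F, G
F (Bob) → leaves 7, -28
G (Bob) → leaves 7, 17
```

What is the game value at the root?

C (Bob): min(-48, -26) = -48
D (Bob): min(16, 1) = 1
B (Alice): max(-48, 1) = 1
F (Bob): min(7, -28) = -28
G (Bob): min(7, 17) = 7
E (Alice): max(-28, 7) = 7
Root (Bob): min(1, 7) = 1

1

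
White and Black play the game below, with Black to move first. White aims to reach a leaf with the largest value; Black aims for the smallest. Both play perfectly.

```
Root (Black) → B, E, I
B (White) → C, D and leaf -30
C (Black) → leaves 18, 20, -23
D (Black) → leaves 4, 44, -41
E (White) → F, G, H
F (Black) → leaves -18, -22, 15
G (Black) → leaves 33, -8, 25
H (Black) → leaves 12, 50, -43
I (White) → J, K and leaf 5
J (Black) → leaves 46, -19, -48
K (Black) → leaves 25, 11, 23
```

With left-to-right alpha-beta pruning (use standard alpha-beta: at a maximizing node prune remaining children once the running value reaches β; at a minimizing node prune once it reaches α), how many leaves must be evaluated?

16

C [α=-∞,β=+∞]: v=-23
D [α=-23,β=+∞]: v=-41
B [α=-∞,β=+∞]: v=-23
F [α=-∞,β=-23]: v=-22
E [α=-∞,β=-23]: v=-22 after child 1 ≥ β → β-cutoff, skip 2
J [α=-∞,β=-23]: v=-48
K [α=-48,β=-23]: v=11
I [α=-∞,β=-23]: v=11 after child 2 ≥ β → β-cutoff, skip 1
Root [α=-∞,β=+∞]: v=-23
Leaves evaluated: 16 of 23.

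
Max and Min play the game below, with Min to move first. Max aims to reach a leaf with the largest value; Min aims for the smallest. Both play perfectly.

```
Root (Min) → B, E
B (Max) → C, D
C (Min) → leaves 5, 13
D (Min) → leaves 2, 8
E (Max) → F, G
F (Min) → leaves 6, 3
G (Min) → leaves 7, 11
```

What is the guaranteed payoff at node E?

F: min(6, 3) = 3
G: min(7, 11) = 7
E: max(3, 7) = 7

7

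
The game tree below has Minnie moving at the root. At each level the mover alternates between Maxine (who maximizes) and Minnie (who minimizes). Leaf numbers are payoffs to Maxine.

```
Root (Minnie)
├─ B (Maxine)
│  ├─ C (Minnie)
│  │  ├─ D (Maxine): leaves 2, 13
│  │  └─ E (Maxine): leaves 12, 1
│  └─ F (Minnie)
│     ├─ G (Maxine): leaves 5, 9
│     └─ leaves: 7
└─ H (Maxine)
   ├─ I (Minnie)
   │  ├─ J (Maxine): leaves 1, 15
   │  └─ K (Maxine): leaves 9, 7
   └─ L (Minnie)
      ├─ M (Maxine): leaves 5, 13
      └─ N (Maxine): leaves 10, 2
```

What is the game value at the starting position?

D (Maxine): max(2, 13) = 13
E (Maxine): max(12, 1) = 12
C (Minnie): min(13, 12) = 12
G (Maxine): max(5, 9) = 9
F (Minnie): min(9, 7) = 7
B (Maxine): max(12, 7) = 12
J (Maxine): max(1, 15) = 15
K (Maxine): max(9, 7) = 9
I (Minnie): min(15, 9) = 9
M (Maxine): max(5, 13) = 13
N (Maxine): max(10, 2) = 10
L (Minnie): min(13, 10) = 10
H (Maxine): max(9, 10) = 10
Root (Minnie): min(12, 10) = 10

10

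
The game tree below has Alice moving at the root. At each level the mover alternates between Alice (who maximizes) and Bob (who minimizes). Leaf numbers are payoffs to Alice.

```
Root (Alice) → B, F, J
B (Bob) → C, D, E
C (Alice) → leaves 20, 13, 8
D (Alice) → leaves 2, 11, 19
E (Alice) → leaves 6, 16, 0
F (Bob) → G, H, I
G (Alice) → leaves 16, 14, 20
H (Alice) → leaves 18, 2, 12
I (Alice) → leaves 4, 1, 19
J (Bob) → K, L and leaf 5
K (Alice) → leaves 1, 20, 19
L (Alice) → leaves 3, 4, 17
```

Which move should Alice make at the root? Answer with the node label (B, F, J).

C (Alice): max(20, 13, 8) = 20
D (Alice): max(2, 11, 19) = 19
E (Alice): max(6, 16, 0) = 16
B (Bob): min(20, 19, 16) = 16
G (Alice): max(16, 14, 20) = 20
H (Alice): max(18, 2, 12) = 18
I (Alice): max(4, 1, 19) = 19
F (Bob): min(20, 18, 19) = 18
K (Alice): max(1, 20, 19) = 20
L (Alice): max(3, 4, 17) = 17
J (Bob): min(20, 17, 5) = 5
Root (Alice): max(16, 18, 5) = 18
Alice picks the child with the highest value: F (value 18).

F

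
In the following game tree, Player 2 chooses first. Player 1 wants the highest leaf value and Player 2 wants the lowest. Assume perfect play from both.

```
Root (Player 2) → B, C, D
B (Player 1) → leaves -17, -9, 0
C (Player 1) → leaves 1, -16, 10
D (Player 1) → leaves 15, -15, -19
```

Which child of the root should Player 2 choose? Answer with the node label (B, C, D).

B (Player 1): max(-17, -9, 0) = 0
C (Player 1): max(1, -16, 10) = 10
D (Player 1): max(15, -15, -19) = 15
Root (Player 2): min(0, 10, 15) = 0
Player 2 picks the child with the lowest value: B (value 0).

B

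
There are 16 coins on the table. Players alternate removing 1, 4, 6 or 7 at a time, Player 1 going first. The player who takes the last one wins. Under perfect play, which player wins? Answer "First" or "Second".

First

Compute winning (W) and losing (L) positions by backward induction:
i:   0  1  2  3  4  5  6  7  8  9 10 11 12 13 14 15 16
     L  W  L  W  W  L  W  W  W  W  L  W  W  L  W  L  W
Position 16 is W, so the first player wins.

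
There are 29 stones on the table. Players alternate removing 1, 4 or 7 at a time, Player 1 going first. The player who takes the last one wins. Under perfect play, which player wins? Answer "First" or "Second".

Second

i:   0  1  2  3  4  5  6  7  8  9 10 11 12 13 14 15 16 17 18 19 20 21 22 23 24 25 26 27 28 29
     L  W  L  W  W  L  W  W  L  W  L  W  W  L  W  W  L  W  L  W  W  L  W  W  L  W  L  W  W  L
Position 29 is L, so the second player wins.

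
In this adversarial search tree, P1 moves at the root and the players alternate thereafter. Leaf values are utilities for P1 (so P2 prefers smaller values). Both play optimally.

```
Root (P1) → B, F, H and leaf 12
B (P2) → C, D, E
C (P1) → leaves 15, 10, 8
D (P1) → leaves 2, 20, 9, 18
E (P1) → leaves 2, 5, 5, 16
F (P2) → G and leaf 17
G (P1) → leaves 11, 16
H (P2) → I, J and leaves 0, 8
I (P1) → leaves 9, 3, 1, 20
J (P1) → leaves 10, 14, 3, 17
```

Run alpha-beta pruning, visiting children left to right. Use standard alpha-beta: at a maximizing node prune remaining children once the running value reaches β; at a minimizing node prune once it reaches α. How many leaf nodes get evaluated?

22

C [α=-∞,β=+∞]: v=15
D [α=-∞,β=15]: v=20 after child 2 ≥ β → β-cutoff, skip 2
E [α=-∞,β=15]: v=16
B [α=-∞,β=+∞]: v=15
G [α=15,β=+∞]: v=16
F [α=15,β=+∞]: v=16
I [α=16,β=+∞]: v=20
J [α=16,β=20]: v=17
H [α=16,β=+∞]: v=0 after child 3 ≤ α → α-cutoff, skip 1
Root [α=-∞,β=+∞]: v=16
Leaves evaluated: 22 of 25.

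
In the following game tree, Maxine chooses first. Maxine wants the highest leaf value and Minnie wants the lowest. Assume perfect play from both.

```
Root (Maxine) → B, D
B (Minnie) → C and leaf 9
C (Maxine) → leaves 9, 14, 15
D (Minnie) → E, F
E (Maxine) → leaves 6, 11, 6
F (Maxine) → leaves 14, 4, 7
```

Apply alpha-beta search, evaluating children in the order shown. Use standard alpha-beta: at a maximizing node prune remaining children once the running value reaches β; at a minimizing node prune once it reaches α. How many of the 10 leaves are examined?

C [α=-∞,β=+∞]: v=15
B [α=-∞,β=+∞]: v=9
E [α=9,β=+∞]: v=11
F [α=9,β=11]: v=14 after child 1 ≥ β → β-cutoff, skip 2
D [α=9,β=+∞]: v=11
Root [α=-∞,β=+∞]: v=11
Leaves evaluated: 8 of 10.

8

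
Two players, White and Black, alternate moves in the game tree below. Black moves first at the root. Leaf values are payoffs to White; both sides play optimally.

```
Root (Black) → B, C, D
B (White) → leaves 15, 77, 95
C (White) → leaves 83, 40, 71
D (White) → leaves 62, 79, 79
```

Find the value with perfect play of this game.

B (White): max(15, 77, 95) = 95
C (White): max(83, 40, 71) = 83
D (White): max(62, 79, 79) = 79
Root (Black): min(95, 83, 79) = 79

79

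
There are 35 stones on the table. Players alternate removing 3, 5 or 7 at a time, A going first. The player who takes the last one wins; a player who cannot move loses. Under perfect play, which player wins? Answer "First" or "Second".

Mark each pile size as W (mover wins) or L (mover loses):
i:   0  1  2  3  4  5  6  7  8  9 10 11 12 13 14 15 16 17 18 19 20 21 22 23 24 25 26 27 28 29 30 31 32 33 34 35
     L  L  L  W  W  W  W  W  W  W  L  L  L  W  W  W  W  W  W  W  L  L  L  W  W  W  W  W  W  W  L  L  L  W  W  W
Position 35 is W, so the first player wins.

First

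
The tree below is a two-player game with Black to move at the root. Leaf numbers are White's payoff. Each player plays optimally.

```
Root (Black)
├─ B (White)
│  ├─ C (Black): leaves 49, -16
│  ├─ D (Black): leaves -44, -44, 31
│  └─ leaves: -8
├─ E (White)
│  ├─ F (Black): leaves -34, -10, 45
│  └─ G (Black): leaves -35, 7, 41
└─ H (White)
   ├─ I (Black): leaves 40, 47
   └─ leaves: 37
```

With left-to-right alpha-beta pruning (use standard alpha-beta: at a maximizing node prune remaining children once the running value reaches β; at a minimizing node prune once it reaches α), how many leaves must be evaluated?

10

C [α=-∞,β=+∞]: v=-16
D [α=-16,β=+∞]: v=-44 after child 1 ≤ α → α-cutoff, skip 2
B [α=-∞,β=+∞]: v=-8
F [α=-∞,β=-8]: v=-34
G [α=-34,β=-8]: v=-35 after child 1 ≤ α → α-cutoff, skip 2
E [α=-∞,β=-8]: v=-34
I [α=-∞,β=-34]: v=40
H [α=-∞,β=-34]: v=40 after child 1 ≥ β → β-cutoff, skip 1
Root [α=-∞,β=+∞]: v=-34
Leaves evaluated: 10 of 15.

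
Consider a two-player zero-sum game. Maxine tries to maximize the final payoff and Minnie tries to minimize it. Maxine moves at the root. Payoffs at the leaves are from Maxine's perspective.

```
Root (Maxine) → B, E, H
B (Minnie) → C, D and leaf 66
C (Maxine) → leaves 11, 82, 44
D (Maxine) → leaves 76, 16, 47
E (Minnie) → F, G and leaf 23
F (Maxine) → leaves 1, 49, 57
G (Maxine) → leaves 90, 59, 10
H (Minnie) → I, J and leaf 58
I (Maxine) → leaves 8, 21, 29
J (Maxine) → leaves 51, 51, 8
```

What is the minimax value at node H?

29

I: max(8, 21, 29) = 29
J: max(51, 51, 8) = 51
H: min(29, 51, 58) = 29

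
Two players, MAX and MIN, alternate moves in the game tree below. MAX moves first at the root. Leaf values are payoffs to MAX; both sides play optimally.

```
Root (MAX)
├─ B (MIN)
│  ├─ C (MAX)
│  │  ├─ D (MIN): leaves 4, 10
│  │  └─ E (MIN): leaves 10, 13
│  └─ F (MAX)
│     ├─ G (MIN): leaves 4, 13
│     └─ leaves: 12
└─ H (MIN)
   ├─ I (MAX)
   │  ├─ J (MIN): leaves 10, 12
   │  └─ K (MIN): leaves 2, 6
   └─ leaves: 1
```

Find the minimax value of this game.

10

D (MIN): min(4, 10) = 4
E (MIN): min(10, 13) = 10
C (MAX): max(4, 10) = 10
G (MIN): min(4, 13) = 4
F (MAX): max(4, 12) = 12
B (MIN): min(10, 12) = 10
J (MIN): min(10, 12) = 10
K (MIN): min(2, 6) = 2
I (MAX): max(10, 2) = 10
H (MIN): min(10, 1) = 1
Root (MAX): max(10, 1) = 10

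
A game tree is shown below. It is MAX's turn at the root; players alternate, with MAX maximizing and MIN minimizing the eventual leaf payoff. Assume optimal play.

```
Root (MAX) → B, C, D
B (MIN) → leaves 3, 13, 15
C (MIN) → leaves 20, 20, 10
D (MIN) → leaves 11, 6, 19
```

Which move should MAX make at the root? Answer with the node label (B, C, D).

C

B (MIN): min(3, 13, 15) = 3
C (MIN): min(20, 20, 10) = 10
D (MIN): min(11, 6, 19) = 6
Root (MAX): max(3, 10, 6) = 10
MAX picks the child with the highest value: C (value 10).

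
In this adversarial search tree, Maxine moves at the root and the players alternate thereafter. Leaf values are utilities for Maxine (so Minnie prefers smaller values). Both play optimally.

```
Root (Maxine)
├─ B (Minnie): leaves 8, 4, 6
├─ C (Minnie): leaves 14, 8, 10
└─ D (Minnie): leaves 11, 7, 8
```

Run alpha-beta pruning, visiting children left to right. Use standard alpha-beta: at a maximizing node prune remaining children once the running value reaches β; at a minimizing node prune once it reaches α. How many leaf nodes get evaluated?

B [α=-∞,β=+∞]: v=4
C [α=4,β=+∞]: v=8
D [α=8,β=+∞]: v=7 after child 2 ≤ α → α-cutoff, skip 1
Root [α=-∞,β=+∞]: v=8
Leaves evaluated: 8 of 9.

8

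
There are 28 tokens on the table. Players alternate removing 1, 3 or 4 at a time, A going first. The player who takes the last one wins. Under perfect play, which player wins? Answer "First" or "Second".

Second

Positions where the player to move wins (W) vs loses (L):
i:   0  1  2  3  4  5  6  7  8  9 10 11 12 13 14 15 16 17 18 19 20 21 22 23 24 25 26 27 28
     L  W  L  W  W  W  W  L  W  L  W  W  W  W  L  W  L  W  W  W  W  L  W  L  W  W  W  W  L
Position 28 is L, so the second player wins.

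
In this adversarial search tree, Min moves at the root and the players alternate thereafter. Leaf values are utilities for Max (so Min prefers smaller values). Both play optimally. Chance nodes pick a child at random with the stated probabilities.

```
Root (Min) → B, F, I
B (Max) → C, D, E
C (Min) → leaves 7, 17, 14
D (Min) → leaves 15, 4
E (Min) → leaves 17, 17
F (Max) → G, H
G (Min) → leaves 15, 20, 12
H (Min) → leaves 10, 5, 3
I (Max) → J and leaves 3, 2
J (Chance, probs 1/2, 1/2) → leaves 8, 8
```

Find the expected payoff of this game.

C (Min): min(7, 17, 14) = 7
D (Min): min(15, 4) = 4
E (Min): min(17, 17) = 17
B (Max): max(7, 4, 17) = 17
G (Min): min(15, 20, 12) = 12
H (Min): min(10, 5, 3) = 3
F (Max): max(12, 3) = 12
J (Chance): 1/2·8 + 1/2·8 = 8
I (Max): max(8, 3, 2) = 8
Root (Min): min(17, 12, 8) = 8

8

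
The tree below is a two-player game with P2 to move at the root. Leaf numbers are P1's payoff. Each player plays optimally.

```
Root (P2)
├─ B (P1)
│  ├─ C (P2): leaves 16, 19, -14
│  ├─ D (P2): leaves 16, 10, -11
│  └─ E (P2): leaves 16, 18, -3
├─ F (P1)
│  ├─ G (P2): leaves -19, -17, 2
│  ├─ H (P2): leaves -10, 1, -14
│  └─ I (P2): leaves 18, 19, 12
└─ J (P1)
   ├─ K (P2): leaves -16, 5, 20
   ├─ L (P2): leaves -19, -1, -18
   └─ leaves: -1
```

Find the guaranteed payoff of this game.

-3

C (P2): min(16, 19, -14) = -14
D (P2): min(16, 10, -11) = -11
E (P2): min(16, 18, -3) = -3
B (P1): max(-14, -11, -3) = -3
G (P2): min(-19, -17, 2) = -19
H (P2): min(-10, 1, -14) = -14
I (P2): min(18, 19, 12) = 12
F (P1): max(-19, -14, 12) = 12
K (P2): min(-16, 5, 20) = -16
L (P2): min(-19, -1, -18) = -19
J (P1): max(-16, -19, -1) = -1
Root (P2): min(-3, 12, -1) = -3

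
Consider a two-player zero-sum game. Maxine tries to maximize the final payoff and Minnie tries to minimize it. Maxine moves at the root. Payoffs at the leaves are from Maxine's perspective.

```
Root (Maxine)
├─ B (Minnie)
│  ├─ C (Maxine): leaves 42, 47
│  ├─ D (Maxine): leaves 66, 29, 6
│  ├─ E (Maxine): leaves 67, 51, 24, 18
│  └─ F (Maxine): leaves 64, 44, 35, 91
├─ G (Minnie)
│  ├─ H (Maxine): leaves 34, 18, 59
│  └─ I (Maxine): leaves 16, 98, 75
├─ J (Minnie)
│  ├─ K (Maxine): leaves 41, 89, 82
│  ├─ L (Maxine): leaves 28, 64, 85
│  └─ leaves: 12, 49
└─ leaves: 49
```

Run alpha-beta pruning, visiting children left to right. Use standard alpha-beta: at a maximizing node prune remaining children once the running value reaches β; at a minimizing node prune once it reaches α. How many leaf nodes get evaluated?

C [α=-∞,β=+∞]: v=47
D [α=-∞,β=47]: v=66 after child 1 ≥ β → β-cutoff, skip 2
E [α=-∞,β=47]: v=67 after child 1 ≥ β → β-cutoff, skip 3
F [α=-∞,β=47]: v=64 after child 1 ≥ β → β-cutoff, skip 3
B [α=-∞,β=+∞]: v=47
H [α=47,β=+∞]: v=59
I [α=47,β=59]: v=98 after child 2 ≥ β → β-cutoff, skip 1
G [α=47,β=+∞]: v=59
K [α=59,β=+∞]: v=89
L [α=59,β=89]: v=85
J [α=59,β=+∞]: v=12 after child 3 ≤ α → α-cutoff, skip 1
Root [α=-∞,β=+∞]: v=59
Leaves evaluated: 18 of 28.

18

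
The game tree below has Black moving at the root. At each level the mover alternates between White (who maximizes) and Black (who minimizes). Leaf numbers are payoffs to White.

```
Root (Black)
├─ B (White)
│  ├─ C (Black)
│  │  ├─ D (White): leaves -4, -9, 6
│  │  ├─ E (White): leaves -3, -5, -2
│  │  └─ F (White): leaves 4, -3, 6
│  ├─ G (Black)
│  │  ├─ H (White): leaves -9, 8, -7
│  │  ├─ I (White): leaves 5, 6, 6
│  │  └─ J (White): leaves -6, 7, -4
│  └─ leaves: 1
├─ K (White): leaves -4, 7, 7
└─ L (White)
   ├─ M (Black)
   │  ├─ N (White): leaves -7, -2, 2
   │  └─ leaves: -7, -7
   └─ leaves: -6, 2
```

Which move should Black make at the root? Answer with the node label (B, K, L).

L

D (White): max(-4, -9, 6) = 6
E (White): max(-3, -5, -2) = -2
F (White): max(4, -3, 6) = 6
C (Black): min(6, -2, 6) = -2
H (White): max(-9, 8, -7) = 8
I (White): max(5, 6, 6) = 6
J (White): max(-6, 7, -4) = 7
G (Black): min(8, 6, 7) = 6
B (White): max(-2, 6, 1) = 6
K (White): max(-4, 7, 7) = 7
N (White): max(-7, -2, 2) = 2
M (Black): min(2, -7, -7) = -7
L (White): max(-7, -6, 2) = 2
Root (Black): min(6, 7, 2) = 2
Black picks the child with the lowest value: L (value 2).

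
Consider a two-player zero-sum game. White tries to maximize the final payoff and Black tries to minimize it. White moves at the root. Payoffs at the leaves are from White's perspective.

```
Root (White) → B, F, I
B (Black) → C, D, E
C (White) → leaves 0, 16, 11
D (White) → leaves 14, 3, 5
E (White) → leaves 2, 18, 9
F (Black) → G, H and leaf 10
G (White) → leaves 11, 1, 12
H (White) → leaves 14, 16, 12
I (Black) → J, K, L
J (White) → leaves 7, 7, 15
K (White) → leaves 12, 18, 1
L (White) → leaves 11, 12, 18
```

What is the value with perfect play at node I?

J: max(7, 7, 15) = 15
K: max(12, 18, 1) = 18
L: max(11, 12, 18) = 18
I: min(15, 18, 18) = 15

15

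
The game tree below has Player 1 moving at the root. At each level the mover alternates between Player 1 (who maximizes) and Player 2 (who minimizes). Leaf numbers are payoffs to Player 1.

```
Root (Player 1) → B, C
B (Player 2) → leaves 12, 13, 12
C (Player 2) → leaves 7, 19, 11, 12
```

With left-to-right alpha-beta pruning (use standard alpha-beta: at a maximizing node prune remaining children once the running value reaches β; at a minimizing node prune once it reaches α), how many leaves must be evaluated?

B [α=-∞,β=+∞]: v=12
C [α=12,β=+∞]: v=7 after child 1 ≤ α → α-cutoff, skip 3
Root [α=-∞,β=+∞]: v=12
Leaves evaluated: 4 of 7.

4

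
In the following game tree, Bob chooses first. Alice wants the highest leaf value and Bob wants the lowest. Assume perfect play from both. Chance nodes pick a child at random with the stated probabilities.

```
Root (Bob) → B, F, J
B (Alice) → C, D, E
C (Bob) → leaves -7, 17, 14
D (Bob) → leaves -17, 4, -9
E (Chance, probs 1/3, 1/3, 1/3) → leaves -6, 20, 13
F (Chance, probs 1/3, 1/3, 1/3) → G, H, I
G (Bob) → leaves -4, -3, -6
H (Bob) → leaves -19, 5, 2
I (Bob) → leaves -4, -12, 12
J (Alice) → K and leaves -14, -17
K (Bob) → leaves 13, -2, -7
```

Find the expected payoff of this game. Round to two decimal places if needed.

-12.33

C (Bob): min(-7, 17, 14) = -7
D (Bob): min(-17, 4, -9) = -17
E (Chance): 1/3·-6 + 1/3·20 + 1/3·13 = 9
B (Alice): max(-7, -17, 9) = 9
G (Bob): min(-4, -3, -6) = -6
H (Bob): min(-19, 5, 2) = -19
I (Bob): min(-4, -12, 12) = -12
F (Chance): 1/3·-6 + 1/3·-19 + 1/3·-12 = -12.33
K (Bob): min(13, -2, -7) = -7
J (Alice): max(-7, -14, -17) = -7
Root (Bob): min(9, -12.33, -7) = -12.33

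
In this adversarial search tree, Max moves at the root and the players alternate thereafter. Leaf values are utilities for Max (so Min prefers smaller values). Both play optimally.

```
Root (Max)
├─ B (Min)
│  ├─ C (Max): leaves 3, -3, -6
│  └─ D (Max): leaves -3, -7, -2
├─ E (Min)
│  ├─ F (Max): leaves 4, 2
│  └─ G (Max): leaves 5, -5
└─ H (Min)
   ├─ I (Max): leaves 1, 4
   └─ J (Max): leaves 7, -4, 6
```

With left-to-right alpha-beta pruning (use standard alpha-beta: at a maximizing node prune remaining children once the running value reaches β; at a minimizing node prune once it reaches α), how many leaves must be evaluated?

11

C [α=-∞,β=+∞]: v=3
D [α=-∞,β=3]: v=-2
B [α=-∞,β=+∞]: v=-2
F [α=-2,β=+∞]: v=4
G [α=-2,β=4]: v=5 after child 1 ≥ β → β-cutoff, skip 1
E [α=-2,β=+∞]: v=4
I [α=4,β=+∞]: v=4
H [α=4,β=+∞]: v=4 after child 1 ≤ α → α-cutoff, skip 1
Root [α=-∞,β=+∞]: v=4
Leaves evaluated: 11 of 15.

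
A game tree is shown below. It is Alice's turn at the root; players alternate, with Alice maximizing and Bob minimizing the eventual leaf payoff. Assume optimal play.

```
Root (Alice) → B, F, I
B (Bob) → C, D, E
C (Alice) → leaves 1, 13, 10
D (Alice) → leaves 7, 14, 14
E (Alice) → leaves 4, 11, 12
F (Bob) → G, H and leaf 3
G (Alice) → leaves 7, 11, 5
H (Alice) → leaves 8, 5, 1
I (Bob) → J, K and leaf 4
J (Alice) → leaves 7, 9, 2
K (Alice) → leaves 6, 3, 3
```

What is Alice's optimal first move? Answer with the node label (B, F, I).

B

C (Alice): max(1, 13, 10) = 13
D (Alice): max(7, 14, 14) = 14
E (Alice): max(4, 11, 12) = 12
B (Bob): min(13, 14, 12) = 12
G (Alice): max(7, 11, 5) = 11
H (Alice): max(8, 5, 1) = 8
F (Bob): min(11, 8, 3) = 3
J (Alice): max(7, 9, 2) = 9
K (Alice): max(6, 3, 3) = 6
I (Bob): min(9, 6, 4) = 4
Root (Alice): max(12, 3, 4) = 12
Alice picks the child with the highest value: B (value 12).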